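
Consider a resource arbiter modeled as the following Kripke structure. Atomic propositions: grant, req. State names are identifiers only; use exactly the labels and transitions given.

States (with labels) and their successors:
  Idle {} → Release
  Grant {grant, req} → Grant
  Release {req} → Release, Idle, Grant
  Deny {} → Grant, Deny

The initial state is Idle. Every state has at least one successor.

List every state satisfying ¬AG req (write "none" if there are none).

States satisfying req: {Grant, Release}.
States satisfying AG req: {Grant}.
States satisfying ¬AG req: {Idle, Release, Deny}.

{Idle, Release, Deny}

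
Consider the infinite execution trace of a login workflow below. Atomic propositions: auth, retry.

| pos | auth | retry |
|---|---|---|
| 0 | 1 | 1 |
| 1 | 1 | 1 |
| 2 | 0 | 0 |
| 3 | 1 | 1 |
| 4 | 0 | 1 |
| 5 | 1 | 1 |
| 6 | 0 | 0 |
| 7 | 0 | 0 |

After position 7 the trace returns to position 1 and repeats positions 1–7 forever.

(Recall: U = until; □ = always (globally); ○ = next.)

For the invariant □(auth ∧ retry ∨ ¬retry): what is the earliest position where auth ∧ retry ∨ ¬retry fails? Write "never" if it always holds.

Check auth ∧ retry ∨ ¬retry at each position in order: 0 ✓, 1 ✓, 2 ✓, 3 ✓.
At position 4 the labels are {retry}, so auth ∧ retry ∨ ¬retry is false there. This is the first violation.

4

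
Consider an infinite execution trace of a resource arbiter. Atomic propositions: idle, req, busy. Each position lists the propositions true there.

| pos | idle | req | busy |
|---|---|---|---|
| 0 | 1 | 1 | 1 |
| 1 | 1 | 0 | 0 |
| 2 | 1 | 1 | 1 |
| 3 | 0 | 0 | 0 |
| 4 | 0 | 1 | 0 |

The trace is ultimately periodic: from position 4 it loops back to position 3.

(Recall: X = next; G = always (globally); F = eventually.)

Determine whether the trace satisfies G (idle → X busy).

idle → X busy must hold at every position from 0 onward. It fails at position 0, so G (idle → X busy) is false.
Positions where idle holds: 0, 1, 2.
Check X busy at each: 0→fails, 1→ok, 2→fails.

Does not hold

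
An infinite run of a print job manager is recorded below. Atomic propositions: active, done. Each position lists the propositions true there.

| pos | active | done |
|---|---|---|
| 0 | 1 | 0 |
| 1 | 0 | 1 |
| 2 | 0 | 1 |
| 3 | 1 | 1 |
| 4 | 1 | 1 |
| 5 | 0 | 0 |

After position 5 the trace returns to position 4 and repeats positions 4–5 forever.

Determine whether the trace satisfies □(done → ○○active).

Violated

done → ○○active must hold at every position from 0 onward. It fails at position 3, so □(done → ○○active) is false.
Positions where done holds: 1, 2, 3, 4.
Check ○○active at each: 1→ok, 2→ok, 3→fails, 4→ok.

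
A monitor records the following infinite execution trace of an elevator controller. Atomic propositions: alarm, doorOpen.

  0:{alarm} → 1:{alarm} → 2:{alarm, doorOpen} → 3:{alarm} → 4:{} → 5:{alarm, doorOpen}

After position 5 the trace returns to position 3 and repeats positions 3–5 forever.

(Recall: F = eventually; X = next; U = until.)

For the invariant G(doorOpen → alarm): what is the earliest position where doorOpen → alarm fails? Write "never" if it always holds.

doorOpen → alarm holds at every position 0..5, and those are all the positions the trace ever visits, so the invariant G(doorOpen → alarm) is never violated.

never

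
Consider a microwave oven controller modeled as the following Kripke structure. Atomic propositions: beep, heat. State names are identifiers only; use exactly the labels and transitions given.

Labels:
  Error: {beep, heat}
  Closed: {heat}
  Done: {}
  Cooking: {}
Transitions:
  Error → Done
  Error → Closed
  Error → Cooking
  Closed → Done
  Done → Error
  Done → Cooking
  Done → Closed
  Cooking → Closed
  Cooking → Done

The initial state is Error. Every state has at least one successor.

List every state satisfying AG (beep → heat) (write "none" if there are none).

{Error, Closed, Done, Cooking}

States satisfying beep → heat: {Error, Closed, Done, Cooking}.
States satisfying AG (beep → heat): {Error, Closed, Done, Cooking}.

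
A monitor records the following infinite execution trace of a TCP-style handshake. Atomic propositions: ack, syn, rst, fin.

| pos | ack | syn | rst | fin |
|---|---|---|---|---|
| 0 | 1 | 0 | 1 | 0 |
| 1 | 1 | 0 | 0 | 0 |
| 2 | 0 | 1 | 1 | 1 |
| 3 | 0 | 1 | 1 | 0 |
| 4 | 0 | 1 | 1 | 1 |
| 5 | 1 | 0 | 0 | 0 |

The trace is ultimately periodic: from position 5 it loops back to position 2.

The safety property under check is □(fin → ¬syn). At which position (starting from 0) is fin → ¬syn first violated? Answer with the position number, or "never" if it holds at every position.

Check fin → ¬syn at each position in order: 0 ✓, 1 ✓.
At position 2 the labels are {fin, rst, syn}, so fin → ¬syn is false there. This is the first violation.

2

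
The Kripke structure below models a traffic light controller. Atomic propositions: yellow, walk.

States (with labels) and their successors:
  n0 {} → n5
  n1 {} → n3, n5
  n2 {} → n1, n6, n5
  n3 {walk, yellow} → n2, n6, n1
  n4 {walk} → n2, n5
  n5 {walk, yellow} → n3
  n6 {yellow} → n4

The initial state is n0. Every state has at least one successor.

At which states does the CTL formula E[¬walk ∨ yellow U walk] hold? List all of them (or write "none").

{n0, n1, n2, n3, n4, n5, n6}

States satisfying ¬walk ∨ yellow: {n0, n1, n2, n3, n5, n6}.
States satisfying walk: {n3, n4, n5}.
States satisfying E[¬walk ∨ yellow U walk]: {n0, n1, n2, n3, n4, n5, n6}.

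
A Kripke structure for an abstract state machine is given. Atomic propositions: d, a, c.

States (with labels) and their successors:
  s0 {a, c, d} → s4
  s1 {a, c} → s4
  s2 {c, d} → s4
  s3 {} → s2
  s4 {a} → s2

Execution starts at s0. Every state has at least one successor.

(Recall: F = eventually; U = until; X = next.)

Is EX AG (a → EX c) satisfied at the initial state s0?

States satisfying AG (a → EX c): {s2, s3, s4}.
States satisfying EX AG (a → EX c): {s0, s1, s2, s3, s4}.
s0 ∈ Sat(EX AG (a → EX c)).

Yes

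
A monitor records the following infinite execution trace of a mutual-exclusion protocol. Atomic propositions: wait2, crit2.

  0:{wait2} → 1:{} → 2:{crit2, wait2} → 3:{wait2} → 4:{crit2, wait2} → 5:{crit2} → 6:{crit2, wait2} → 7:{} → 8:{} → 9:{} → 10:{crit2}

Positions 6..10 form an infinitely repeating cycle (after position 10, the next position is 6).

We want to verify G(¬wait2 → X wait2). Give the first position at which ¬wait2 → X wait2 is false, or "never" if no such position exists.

Check ¬wait2 → X wait2 at each position in order: 0 ✓, 1 ✓, 2 ✓, 3 ✓, 4 ✓, 5 ✓, 6 ✓.
At position 7 the labels are {} and the next position 8 has {}, so ¬wait2 → X wait2 is false there. This is the first violation.

7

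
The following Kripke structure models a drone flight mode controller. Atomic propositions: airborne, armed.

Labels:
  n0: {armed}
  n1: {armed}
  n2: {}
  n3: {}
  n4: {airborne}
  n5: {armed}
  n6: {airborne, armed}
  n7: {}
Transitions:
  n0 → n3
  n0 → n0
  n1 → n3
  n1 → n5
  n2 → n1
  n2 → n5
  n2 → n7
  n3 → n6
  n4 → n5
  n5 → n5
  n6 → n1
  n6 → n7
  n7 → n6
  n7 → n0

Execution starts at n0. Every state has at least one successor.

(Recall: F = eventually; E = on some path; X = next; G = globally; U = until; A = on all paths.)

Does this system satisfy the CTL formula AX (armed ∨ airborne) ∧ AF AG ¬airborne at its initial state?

States satisfying armed ∨ airborne: {n0, n1, n4, n5, n6}.
States satisfying AX (armed ∨ airborne): {n3, n4, n5, n7}.
States satisfying AG ¬airborne: {n5}.
States satisfying AF AG ¬airborne: {n4, n5}.
States satisfying AX (armed ∨ airborne) ∧ AF AG ¬airborne: {n4, n5}.
n0 ∉ Sat(AX (armed ∨ airborne) ∧ AF AG ¬airborne).

Does not hold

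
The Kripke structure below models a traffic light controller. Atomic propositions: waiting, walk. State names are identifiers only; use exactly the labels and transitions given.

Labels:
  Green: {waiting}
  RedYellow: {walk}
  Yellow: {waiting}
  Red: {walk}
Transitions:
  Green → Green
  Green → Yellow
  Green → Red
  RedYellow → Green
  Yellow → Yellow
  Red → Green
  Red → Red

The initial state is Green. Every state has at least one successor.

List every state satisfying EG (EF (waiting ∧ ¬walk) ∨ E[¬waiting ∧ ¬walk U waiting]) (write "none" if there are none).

{Green, RedYellow, Yellow, Red}

States satisfying EG (EF (waiting ∧ ¬walk) ∨ E[¬waiting ∧ ¬walk U waiting]): {Green, RedYellow, Yellow, Red}.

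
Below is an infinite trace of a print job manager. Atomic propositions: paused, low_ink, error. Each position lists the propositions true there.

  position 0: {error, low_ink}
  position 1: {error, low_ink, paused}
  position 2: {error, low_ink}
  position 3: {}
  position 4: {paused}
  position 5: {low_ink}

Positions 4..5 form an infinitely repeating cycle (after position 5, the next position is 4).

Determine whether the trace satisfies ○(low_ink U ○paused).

Yes

The position after 0 is 1; low_ink U ○paused is true there.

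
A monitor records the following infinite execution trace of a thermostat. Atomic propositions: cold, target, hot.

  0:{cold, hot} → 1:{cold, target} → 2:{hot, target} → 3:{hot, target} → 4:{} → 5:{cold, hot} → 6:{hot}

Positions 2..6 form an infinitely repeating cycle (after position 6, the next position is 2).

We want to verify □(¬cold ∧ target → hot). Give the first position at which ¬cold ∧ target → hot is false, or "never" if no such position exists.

¬cold ∧ target → hot holds at every position 0..6, and those are all the positions the trace ever visits, so the invariant □(¬cold ∧ target → hot) is never violated.

never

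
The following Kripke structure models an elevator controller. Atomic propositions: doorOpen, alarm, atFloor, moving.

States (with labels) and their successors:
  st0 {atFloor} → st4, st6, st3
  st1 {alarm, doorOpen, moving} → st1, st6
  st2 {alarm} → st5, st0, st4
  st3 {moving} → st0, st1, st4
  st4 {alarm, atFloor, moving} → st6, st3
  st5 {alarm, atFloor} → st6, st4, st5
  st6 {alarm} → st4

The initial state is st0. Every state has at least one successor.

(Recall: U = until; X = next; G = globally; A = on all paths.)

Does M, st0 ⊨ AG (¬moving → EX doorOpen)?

Does not hold

States satisfying ¬moving → EX doorOpen: {st1, st3, st4}.
States satisfying AG (¬moving → EX doorOpen): ∅.
st0 is reachable from st0 and violates ¬moving → EX doorOpen, so AG fails at st0.
st0 ∉ Sat(AG (¬moving → EX doorOpen)).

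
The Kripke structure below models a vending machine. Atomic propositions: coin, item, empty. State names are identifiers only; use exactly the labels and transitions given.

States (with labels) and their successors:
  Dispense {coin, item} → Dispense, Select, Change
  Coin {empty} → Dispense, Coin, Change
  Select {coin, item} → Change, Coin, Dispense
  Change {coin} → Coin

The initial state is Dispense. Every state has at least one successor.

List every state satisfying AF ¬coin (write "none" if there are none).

{Coin, Change}

States satisfying ¬coin: {Coin}.
States satisfying AF ¬coin: {Coin, Change}.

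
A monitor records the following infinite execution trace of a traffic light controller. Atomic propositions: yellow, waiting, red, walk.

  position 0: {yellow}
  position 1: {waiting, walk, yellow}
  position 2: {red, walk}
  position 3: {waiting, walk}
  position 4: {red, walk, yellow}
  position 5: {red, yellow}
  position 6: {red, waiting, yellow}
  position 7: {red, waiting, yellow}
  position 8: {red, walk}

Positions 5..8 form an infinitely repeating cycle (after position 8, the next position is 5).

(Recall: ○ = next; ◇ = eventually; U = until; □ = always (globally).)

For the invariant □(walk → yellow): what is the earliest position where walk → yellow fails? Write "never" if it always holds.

Check walk → yellow at each position in order: 0 ✓, 1 ✓.
At position 2 the labels are {red, walk}, so walk → yellow is false there. This is the first violation.

2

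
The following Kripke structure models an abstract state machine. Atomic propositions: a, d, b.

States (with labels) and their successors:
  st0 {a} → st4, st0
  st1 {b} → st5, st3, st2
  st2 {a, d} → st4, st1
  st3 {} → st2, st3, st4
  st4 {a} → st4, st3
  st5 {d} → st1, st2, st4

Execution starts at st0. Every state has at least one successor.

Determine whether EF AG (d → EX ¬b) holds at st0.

States satisfying AG (d → EX ¬b): {st0, st1, st2, st3, st4, st5}.
States satisfying EF AG (d → EX ¬b): {st0, st1, st2, st3, st4, st5}.
Some path from st0 reaches a state where AG (d → EX ¬b) holds.
st0 ∈ Sat(EF AG (d → EX ¬b)).

Satisfied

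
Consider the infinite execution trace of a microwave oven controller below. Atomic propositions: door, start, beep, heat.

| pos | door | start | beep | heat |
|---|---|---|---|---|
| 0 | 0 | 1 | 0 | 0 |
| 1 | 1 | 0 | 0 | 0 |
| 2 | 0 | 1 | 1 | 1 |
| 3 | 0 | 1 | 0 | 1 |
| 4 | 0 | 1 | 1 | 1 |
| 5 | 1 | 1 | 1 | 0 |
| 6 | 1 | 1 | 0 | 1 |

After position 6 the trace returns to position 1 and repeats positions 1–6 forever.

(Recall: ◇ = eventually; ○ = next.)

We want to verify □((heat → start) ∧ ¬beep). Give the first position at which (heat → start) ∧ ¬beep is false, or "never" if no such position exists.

2

Check (heat → start) ∧ ¬beep at each position in order: 0 ✓, 1 ✓.
At position 2 the labels are {beep, heat, start}, so (heat → start) ∧ ¬beep is false there. This is the first violation.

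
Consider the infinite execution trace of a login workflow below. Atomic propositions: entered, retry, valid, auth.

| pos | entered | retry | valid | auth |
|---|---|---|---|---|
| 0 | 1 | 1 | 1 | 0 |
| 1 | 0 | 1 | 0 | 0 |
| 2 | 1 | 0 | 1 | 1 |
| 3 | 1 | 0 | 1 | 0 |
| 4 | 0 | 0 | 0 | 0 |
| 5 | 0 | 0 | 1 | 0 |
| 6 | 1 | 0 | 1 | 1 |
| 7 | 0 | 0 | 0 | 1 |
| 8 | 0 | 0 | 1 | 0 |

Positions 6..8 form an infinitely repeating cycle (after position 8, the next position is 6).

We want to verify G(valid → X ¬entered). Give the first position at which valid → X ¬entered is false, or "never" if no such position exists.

Check valid → X ¬entered at each position in order: 0 ✓, 1 ✓.
At position 2 the labels are {auth, entered, valid} and the next position 3 has {entered, valid}, so valid → X ¬entered is false there. This is the first violation.

2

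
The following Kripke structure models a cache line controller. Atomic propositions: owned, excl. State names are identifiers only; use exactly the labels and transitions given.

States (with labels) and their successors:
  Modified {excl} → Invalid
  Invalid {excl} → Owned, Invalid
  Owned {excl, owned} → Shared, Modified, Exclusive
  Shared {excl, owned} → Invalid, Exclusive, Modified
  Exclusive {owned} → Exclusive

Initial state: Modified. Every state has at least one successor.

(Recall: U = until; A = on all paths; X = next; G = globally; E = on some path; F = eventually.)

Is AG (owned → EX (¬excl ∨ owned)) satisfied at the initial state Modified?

Yes

States satisfying owned → EX (¬excl ∨ owned): {Modified, Invalid, Owned, Shared, Exclusive}.
States satisfying AG (owned → EX (¬excl ∨ owned)): {Modified, Invalid, Owned, Shared, Exclusive}.
Every state reachable from Modified satisfies owned → EX (¬excl ∨ owned).
Modified ∈ Sat(AG (owned → EX (¬excl ∨ owned))).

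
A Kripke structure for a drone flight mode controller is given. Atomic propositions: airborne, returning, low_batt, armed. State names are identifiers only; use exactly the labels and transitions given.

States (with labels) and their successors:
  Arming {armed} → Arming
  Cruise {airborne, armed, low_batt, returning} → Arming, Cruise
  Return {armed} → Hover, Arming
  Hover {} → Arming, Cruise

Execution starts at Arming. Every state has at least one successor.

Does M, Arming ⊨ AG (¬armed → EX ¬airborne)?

States satisfying ¬armed → EX ¬airborne: {Arming, Cruise, Return, Hover}.
States satisfying AG (¬armed → EX ¬airborne): {Arming, Cruise, Return, Hover}.
Every state reachable from Arming satisfies ¬armed → EX ¬airborne.
Arming ∈ Sat(AG (¬armed → EX ¬airborne)).

Holds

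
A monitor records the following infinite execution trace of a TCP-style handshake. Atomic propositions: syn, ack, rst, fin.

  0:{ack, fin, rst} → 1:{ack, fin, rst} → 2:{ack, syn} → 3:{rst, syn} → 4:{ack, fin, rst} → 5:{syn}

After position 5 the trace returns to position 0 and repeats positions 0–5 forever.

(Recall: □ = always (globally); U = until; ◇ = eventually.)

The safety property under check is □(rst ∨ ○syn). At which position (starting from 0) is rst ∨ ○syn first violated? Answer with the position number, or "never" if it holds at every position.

Check rst ∨ ○syn at each position in order: 0 ✓, 1 ✓, 2 ✓, 3 ✓, 4 ✓.
At position 5 the labels are {syn} and the next position 0 has {ack, fin, rst}, so rst ∨ ○syn is false there. This is the first violation.

5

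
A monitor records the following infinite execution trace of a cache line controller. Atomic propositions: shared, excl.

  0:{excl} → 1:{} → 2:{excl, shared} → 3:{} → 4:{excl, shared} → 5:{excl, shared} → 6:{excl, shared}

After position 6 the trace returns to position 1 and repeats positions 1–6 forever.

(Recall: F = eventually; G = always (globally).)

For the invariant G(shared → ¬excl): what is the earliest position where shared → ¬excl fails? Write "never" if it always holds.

2

Check shared → ¬excl at each position in order: 0 ✓, 1 ✓.
At position 2 the labels are {excl, shared}, so shared → ¬excl is false there. This is the first violation.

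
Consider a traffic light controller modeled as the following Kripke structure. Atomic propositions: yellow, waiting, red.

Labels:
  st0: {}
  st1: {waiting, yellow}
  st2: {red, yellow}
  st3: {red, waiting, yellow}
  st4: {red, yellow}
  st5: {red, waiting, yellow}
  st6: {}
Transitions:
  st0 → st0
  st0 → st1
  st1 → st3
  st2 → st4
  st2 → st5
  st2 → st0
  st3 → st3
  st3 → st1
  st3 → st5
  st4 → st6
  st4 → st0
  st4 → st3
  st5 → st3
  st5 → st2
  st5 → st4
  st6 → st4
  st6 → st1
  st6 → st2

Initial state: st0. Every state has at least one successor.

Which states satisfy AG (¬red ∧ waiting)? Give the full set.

States satisfying ¬red ∧ waiting: {st1}.
States satisfying AG (¬red ∧ waiting): ∅.

none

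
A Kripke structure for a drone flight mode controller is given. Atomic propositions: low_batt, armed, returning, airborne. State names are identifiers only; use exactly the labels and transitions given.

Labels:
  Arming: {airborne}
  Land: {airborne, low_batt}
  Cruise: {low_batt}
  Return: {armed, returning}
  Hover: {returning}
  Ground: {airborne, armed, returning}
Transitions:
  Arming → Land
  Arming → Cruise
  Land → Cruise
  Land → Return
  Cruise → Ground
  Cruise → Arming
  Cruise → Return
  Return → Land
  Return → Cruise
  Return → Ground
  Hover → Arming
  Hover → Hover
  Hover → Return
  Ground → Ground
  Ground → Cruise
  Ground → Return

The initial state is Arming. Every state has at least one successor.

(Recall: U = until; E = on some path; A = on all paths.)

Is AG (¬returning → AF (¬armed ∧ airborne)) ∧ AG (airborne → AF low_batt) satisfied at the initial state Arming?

States satisfying ¬returning → AF (¬armed ∧ airborne): {Arming, Land, Return, Hover, Ground}.
States satisfying AG (¬returning → AF (¬armed ∧ airborne)): ∅.
States satisfying airborne → AF low_batt: {Arming, Land, Cruise, Return, Hover}.
States satisfying AG (airborne → AF low_batt): ∅.
States satisfying AG (¬returning → AF (¬armed ∧ airborne)) ∧ AG (airborne → AF low_batt): ∅.
Arming ∉ Sat(AG (¬returning → AF (¬armed ∧ airborne)) ∧ AG (airborne → AF low_batt)).

No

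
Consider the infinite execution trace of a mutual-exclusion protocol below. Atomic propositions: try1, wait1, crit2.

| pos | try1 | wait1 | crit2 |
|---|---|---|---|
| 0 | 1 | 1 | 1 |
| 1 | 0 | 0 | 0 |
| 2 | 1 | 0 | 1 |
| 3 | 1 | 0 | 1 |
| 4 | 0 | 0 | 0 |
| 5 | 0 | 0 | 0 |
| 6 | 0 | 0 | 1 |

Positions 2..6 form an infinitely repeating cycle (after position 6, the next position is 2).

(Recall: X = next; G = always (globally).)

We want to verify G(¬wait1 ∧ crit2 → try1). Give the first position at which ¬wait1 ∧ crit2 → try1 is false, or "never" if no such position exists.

Check ¬wait1 ∧ crit2 → try1 at each position in order: 0 ✓, 1 ✓, 2 ✓, 3 ✓, 4 ✓, 5 ✓.
At position 6 the labels are {crit2}, so ¬wait1 ∧ crit2 → try1 is false there. This is the first violation.

6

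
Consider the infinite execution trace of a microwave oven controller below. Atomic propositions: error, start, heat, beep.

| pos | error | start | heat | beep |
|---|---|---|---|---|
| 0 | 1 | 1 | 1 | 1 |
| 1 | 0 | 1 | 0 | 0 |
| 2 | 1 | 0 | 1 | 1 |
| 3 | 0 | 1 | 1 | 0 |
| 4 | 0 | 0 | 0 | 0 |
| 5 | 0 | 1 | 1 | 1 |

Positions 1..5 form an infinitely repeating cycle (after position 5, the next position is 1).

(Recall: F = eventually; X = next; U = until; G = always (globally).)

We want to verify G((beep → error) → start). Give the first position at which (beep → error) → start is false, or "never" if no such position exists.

2

Check (beep → error) → start at each position in order: 0 ✓, 1 ✓.
At position 2 the labels are {beep, error, heat}, so (beep → error) → start is false there. This is the first violation.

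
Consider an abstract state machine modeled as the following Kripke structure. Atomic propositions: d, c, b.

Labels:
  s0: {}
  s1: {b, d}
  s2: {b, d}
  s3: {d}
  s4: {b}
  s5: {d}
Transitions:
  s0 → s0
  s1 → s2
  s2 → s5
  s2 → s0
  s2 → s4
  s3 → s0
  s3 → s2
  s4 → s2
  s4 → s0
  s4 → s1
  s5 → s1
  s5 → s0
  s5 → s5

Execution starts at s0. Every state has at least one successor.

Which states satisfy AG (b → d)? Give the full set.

States satisfying b → d: {s0, s1, s2, s3, s5}.
States satisfying AG (b → d): {s0}.

{s0}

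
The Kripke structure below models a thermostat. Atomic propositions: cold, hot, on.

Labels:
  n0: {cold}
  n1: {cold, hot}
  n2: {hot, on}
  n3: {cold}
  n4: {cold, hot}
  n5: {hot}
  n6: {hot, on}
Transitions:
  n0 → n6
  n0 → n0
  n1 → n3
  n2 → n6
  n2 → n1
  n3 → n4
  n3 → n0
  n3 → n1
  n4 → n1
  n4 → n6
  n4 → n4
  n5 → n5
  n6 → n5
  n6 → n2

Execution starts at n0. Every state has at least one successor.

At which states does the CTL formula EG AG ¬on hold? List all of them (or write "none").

{n5}

States satisfying AG ¬on: {n5}.
States satisfying EG AG ¬on: {n5}.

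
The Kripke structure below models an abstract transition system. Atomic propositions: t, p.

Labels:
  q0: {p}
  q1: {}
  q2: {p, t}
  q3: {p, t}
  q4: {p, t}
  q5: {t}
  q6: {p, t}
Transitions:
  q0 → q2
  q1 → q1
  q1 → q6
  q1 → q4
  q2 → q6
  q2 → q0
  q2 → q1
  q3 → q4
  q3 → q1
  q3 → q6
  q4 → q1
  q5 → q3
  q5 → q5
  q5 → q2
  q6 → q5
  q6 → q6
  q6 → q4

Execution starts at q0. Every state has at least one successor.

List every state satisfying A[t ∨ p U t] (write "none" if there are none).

States satisfying t ∨ p: {q0, q2, q3, q4, q5, q6}.
States satisfying t: {q2, q3, q4, q5, q6}.
States satisfying A[t ∨ p U t]: {q0, q2, q3, q4, q5, q6}.

{q0, q2, q3, q4, q5, q6}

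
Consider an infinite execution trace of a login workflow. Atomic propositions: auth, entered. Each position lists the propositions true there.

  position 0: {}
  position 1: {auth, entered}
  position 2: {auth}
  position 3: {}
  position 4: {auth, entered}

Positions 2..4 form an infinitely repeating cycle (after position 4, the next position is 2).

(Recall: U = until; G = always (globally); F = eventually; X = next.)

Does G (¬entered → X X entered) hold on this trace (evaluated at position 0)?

Violated

¬entered → X X entered must hold at every position from 0 onward. It fails at position 0, so G (¬entered → X X entered) is false.
Positions where ¬entered holds: 0, 2, 3.
Check X X entered at each: 0→fails, 2→ok, 3→fails.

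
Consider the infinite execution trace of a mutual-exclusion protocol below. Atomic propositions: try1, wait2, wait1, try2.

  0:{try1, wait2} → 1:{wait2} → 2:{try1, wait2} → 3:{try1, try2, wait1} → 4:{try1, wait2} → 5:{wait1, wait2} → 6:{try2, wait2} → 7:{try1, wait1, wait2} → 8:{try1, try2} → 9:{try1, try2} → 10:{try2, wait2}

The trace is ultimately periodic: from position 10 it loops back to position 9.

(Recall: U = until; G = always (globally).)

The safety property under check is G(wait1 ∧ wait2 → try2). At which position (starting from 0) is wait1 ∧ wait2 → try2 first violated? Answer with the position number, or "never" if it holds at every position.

5

Check wait1 ∧ wait2 → try2 at each position in order: 0 ✓, 1 ✓, 2 ✓, 3 ✓, 4 ✓.
At position 5 the labels are {wait1, wait2}, so wait1 ∧ wait2 → try2 is false there. This is the first violation.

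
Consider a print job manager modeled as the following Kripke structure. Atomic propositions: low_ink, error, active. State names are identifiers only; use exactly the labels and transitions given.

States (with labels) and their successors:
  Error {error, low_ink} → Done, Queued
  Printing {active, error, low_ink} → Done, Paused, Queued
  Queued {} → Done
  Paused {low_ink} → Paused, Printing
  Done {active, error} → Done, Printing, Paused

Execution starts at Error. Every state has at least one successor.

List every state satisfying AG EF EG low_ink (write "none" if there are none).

{Error, Printing, Queued, Paused, Done}

States satisfying EF EG low_ink: {Error, Printing, Queued, Paused, Done}.
States satisfying AG EF EG low_ink: {Error, Printing, Queued, Paused, Done}.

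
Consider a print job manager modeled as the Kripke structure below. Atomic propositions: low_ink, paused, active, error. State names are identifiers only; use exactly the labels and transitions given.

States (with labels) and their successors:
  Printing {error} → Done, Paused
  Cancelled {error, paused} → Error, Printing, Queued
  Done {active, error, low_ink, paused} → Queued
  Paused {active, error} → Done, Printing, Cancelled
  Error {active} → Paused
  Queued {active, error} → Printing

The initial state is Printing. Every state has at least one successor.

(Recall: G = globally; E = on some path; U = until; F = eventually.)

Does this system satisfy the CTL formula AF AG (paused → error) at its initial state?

States satisfying AG (paused → error): {Printing, Cancelled, Done, Paused, Error, Queued}.
States satisfying AF AG (paused → error): {Printing, Cancelled, Done, Paused, Error, Queued}.
Printing ∈ Sat(AF AG (paused → error)).

Yes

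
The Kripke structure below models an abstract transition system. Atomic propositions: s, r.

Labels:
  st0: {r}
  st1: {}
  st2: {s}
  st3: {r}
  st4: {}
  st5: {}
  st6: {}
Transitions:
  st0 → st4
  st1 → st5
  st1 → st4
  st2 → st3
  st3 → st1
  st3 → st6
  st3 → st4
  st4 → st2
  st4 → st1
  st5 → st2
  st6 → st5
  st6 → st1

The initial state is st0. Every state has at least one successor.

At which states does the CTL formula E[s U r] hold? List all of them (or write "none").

{st0, st2, st3}

States satisfying s: {st2}.
States satisfying r: {st0, st3}.
States satisfying E[s U r]: {st0, st2, st3}.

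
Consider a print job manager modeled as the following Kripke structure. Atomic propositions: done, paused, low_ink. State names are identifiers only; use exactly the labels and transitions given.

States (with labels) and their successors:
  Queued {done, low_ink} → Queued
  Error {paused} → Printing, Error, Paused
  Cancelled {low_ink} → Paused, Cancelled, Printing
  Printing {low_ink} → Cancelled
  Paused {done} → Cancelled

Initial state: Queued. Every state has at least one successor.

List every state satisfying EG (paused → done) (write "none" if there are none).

States satisfying paused → done: {Queued, Cancelled, Printing, Paused}.
States satisfying EG (paused → done): {Queued, Cancelled, Printing, Paused}.

{Queued, Cancelled, Printing, Paused}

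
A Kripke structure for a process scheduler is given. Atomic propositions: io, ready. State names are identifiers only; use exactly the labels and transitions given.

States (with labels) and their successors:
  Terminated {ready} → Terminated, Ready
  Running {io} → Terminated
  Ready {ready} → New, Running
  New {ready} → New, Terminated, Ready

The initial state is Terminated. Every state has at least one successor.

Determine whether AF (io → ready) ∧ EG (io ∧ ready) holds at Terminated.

States satisfying io → ready: {Terminated, Ready, New}.
States satisfying AF (io → ready): {Terminated, Running, Ready, New}.
States satisfying io ∧ ready: ∅.
States satisfying EG (io ∧ ready): ∅.
States satisfying AF (io → ready) ∧ EG (io ∧ ready): ∅.
Terminated ∉ Sat(AF (io → ready) ∧ EG (io ∧ ready)).

Violated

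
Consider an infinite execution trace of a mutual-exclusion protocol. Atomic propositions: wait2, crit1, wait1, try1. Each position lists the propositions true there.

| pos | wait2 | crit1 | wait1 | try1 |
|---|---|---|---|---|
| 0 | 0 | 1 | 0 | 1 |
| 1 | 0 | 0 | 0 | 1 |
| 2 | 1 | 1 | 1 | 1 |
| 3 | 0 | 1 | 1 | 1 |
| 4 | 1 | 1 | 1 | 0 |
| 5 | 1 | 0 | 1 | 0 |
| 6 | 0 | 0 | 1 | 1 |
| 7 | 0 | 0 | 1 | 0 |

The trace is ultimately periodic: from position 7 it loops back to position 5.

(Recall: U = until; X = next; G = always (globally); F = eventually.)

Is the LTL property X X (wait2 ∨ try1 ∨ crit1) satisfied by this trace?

Holds

The position after 0 is 1; X (wait2 ∨ try1 ∨ crit1) is true there.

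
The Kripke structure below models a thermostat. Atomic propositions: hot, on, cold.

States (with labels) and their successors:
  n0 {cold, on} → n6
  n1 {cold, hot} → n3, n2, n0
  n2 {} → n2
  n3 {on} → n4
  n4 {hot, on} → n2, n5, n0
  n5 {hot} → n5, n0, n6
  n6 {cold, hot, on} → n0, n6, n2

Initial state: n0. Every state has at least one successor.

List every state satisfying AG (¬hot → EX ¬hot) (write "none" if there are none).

{n2}

States satisfying ¬hot → EX ¬hot: {n1, n2, n4, n5, n6}.
States satisfying AG (¬hot → EX ¬hot): {n2}.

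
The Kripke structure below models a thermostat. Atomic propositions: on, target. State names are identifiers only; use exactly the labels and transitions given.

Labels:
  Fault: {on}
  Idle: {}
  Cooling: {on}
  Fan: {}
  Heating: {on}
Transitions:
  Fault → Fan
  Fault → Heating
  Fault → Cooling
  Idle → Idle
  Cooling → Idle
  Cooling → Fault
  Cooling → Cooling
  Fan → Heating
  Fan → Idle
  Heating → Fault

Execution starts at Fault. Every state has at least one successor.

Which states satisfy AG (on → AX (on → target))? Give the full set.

{Idle}

States satisfying on → AX (on → target): {Idle, Fan}.
States satisfying AG (on → AX (on → target)): {Idle}.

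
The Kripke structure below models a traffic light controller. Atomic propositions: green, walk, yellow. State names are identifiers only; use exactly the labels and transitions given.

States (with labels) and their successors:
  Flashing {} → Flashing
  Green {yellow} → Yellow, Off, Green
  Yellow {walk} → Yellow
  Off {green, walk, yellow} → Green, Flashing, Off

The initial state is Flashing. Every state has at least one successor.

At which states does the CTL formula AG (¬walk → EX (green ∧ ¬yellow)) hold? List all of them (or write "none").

{Yellow}

States satisfying ¬walk → EX (green ∧ ¬yellow): {Yellow, Off}.
States satisfying AG (¬walk → EX (green ∧ ¬yellow)): {Yellow}.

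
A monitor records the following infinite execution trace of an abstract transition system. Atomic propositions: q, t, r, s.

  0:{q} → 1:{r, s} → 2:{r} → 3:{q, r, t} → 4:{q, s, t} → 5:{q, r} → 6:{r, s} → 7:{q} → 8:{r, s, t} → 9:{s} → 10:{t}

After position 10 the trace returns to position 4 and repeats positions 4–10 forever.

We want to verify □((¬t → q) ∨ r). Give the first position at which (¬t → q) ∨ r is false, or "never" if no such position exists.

Check (¬t → q) ∨ r at each position in order: 0 ✓, 1 ✓, 2 ✓, 3 ✓, 4 ✓, 5 ✓, 6 ✓, 7 ✓, 8 ✓.
At position 9 the labels are {s}, so (¬t → q) ∨ r is false there. This is the first violation.

9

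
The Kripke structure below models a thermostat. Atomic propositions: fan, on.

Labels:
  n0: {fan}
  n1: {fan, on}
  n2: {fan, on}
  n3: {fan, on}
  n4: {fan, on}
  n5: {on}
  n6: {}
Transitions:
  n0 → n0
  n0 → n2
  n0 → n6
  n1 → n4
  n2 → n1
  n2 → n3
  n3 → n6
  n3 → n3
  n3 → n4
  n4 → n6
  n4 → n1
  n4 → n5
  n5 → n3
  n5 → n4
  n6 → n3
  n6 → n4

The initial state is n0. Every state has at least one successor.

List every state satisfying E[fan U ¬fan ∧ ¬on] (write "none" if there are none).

States satisfying fan: {n0, n1, n2, n3, n4}.
States satisfying ¬fan ∧ ¬on: {n6}.
States satisfying E[fan U ¬fan ∧ ¬on]: {n0, n1, n2, n3, n4, n6}.

{n0, n1, n2, n3, n4, n6}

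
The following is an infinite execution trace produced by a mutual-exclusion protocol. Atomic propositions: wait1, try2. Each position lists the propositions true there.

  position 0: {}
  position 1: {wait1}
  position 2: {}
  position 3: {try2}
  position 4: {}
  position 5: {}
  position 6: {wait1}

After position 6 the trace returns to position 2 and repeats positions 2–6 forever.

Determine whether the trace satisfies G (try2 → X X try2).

try2 → X X try2 must hold at every position from 0 onward. It fails at position 3, so G (try2 → X X try2) is false.
Positions where try2 holds: 3.
Check X X try2 at each: 3→fails.

Does not hold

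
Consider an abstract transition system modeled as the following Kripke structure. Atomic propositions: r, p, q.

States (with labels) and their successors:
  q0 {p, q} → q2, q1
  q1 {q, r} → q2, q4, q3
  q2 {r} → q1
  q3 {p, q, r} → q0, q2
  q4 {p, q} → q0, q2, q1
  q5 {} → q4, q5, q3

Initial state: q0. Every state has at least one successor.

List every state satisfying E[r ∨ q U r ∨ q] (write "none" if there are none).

States satisfying r ∨ q: {q0, q1, q2, q3, q4}.
States satisfying E[r ∨ q U r ∨ q]: {q0, q1, q2, q3, q4}.

{q0, q1, q2, q3, q4}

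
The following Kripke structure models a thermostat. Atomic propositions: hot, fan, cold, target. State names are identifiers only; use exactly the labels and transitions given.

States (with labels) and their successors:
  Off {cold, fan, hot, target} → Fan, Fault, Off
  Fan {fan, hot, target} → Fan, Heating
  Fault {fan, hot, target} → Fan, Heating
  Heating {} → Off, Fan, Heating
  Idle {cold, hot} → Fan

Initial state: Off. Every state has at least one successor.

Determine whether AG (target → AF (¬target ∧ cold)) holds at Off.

Violated

States satisfying target → AF (¬target ∧ cold): {Heating, Idle}.
States satisfying AG (target → AF (¬target ∧ cold)): ∅.
Fan is reachable from Off and violates target → AF (¬target ∧ cold), so AG fails at Off.
Off ∉ Sat(AG (target → AF (¬target ∧ cold))).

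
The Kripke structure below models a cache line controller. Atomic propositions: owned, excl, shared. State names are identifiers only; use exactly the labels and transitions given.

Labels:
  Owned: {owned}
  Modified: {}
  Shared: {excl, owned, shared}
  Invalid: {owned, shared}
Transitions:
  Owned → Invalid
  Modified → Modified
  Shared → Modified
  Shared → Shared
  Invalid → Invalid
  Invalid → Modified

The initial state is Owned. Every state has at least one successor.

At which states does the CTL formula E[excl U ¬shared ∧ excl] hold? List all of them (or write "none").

none

States satisfying excl: {Shared}.
States satisfying ¬shared ∧ excl: ∅.
States satisfying E[excl U ¬shared ∧ excl]: ∅.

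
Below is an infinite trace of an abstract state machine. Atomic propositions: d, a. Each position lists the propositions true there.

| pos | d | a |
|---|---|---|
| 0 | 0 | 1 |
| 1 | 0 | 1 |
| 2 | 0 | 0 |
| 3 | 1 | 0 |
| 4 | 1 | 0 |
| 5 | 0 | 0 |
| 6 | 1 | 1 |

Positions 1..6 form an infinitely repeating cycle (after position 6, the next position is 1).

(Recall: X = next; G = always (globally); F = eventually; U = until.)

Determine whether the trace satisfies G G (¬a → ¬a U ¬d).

G (¬a → ¬a U ¬d) holds at every position 0..6, and those are all positions ever visited, so G G (¬a → ¬a U ¬d) holds.

Yes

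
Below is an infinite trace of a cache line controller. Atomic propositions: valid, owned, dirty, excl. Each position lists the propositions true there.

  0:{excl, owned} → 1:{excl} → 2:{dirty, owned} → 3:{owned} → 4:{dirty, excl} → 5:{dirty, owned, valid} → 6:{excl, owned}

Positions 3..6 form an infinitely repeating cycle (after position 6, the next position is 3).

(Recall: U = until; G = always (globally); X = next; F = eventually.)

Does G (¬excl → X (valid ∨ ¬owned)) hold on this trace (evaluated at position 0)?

Does not hold

¬excl → X (valid ∨ ¬owned) must hold at every position from 0 onward. It fails at position 2, so G (¬excl → X (valid ∨ ¬owned)) is false.
Positions where ¬excl holds: 2, 3, 5.
Check X (valid ∨ ¬owned) at each: 2→fails, 3→ok, 5→fails.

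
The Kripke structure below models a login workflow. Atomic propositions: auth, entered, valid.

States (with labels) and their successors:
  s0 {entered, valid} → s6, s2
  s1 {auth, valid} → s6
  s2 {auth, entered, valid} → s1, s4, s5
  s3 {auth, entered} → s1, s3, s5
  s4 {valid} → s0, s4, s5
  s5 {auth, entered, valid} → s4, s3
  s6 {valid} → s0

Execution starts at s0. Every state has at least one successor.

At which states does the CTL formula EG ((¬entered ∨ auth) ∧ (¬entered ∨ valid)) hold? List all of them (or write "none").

States satisfying (¬entered ∨ auth) ∧ (¬entered ∨ valid): {s1, s2, s4, s5, s6}.
States satisfying EG ((¬entered ∨ auth) ∧ (¬entered ∨ valid)): {s2, s4, s5}.

{s2, s4, s5}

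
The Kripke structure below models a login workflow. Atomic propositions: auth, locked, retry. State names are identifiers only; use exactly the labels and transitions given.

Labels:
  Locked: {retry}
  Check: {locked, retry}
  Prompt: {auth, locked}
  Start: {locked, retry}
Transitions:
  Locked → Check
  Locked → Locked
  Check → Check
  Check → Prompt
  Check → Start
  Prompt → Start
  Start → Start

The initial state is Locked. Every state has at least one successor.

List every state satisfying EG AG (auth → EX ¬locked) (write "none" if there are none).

{Start}

States satisfying AG (auth → EX ¬locked): {Start}.
States satisfying EG AG (auth → EX ¬locked): {Start}.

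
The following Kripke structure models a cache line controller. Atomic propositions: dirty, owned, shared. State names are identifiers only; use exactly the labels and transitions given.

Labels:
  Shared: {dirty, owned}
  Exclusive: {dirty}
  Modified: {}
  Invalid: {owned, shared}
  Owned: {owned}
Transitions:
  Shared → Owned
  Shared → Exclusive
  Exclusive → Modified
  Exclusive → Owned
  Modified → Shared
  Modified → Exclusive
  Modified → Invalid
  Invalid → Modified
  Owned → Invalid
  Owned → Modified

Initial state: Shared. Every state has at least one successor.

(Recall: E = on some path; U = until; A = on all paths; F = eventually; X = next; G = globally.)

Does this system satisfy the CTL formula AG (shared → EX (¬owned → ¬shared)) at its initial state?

Yes

States satisfying shared → EX (¬owned → ¬shared): {Shared, Exclusive, Modified, Invalid, Owned}.
States satisfying AG (shared → EX (¬owned → ¬shared)): {Shared, Exclusive, Modified, Invalid, Owned}.
Every state reachable from Shared satisfies shared → EX (¬owned → ¬shared).
Shared ∈ Sat(AG (shared → EX (¬owned → ¬shared))).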